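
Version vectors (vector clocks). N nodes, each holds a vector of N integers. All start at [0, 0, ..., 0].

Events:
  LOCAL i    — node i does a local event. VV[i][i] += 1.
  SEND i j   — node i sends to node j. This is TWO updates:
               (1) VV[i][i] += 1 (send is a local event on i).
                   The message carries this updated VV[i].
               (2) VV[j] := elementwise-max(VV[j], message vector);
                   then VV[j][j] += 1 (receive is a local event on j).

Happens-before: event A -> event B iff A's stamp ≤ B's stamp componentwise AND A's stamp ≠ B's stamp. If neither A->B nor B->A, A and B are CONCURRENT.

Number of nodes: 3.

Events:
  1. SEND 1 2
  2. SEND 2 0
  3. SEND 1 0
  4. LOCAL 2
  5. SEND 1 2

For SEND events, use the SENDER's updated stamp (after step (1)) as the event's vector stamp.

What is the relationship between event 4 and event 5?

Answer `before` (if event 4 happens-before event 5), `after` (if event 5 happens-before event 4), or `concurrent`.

Answer: concurrent

Derivation:
Initial: VV[0]=[0, 0, 0]
Initial: VV[1]=[0, 0, 0]
Initial: VV[2]=[0, 0, 0]
Event 1: SEND 1->2: VV[1][1]++ -> VV[1]=[0, 1, 0], msg_vec=[0, 1, 0]; VV[2]=max(VV[2],msg_vec) then VV[2][2]++ -> VV[2]=[0, 1, 1]
Event 2: SEND 2->0: VV[2][2]++ -> VV[2]=[0, 1, 2], msg_vec=[0, 1, 2]; VV[0]=max(VV[0],msg_vec) then VV[0][0]++ -> VV[0]=[1, 1, 2]
Event 3: SEND 1->0: VV[1][1]++ -> VV[1]=[0, 2, 0], msg_vec=[0, 2, 0]; VV[0]=max(VV[0],msg_vec) then VV[0][0]++ -> VV[0]=[2, 2, 2]
Event 4: LOCAL 2: VV[2][2]++ -> VV[2]=[0, 1, 3]
Event 5: SEND 1->2: VV[1][1]++ -> VV[1]=[0, 3, 0], msg_vec=[0, 3, 0]; VV[2]=max(VV[2],msg_vec) then VV[2][2]++ -> VV[2]=[0, 3, 4]
Event 4 stamp: [0, 1, 3]
Event 5 stamp: [0, 3, 0]
[0, 1, 3] <= [0, 3, 0]? False
[0, 3, 0] <= [0, 1, 3]? False
Relation: concurrent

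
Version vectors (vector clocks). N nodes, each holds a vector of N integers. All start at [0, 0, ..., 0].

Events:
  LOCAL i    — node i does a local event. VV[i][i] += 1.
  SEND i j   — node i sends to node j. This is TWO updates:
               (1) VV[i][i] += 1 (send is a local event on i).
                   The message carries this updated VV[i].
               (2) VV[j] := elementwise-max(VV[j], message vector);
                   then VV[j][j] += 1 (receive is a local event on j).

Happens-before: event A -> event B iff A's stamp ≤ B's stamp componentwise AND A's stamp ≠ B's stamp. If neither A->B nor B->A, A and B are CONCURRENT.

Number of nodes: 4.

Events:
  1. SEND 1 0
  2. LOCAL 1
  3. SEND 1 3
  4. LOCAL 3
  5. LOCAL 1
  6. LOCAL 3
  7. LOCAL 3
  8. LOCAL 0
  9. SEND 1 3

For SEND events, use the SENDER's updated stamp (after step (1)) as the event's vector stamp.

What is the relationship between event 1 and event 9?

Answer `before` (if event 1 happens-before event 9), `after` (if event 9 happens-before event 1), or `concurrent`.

Answer: before

Derivation:
Initial: VV[0]=[0, 0, 0, 0]
Initial: VV[1]=[0, 0, 0, 0]
Initial: VV[2]=[0, 0, 0, 0]
Initial: VV[3]=[0, 0, 0, 0]
Event 1: SEND 1->0: VV[1][1]++ -> VV[1]=[0, 1, 0, 0], msg_vec=[0, 1, 0, 0]; VV[0]=max(VV[0],msg_vec) then VV[0][0]++ -> VV[0]=[1, 1, 0, 0]
Event 2: LOCAL 1: VV[1][1]++ -> VV[1]=[0, 2, 0, 0]
Event 3: SEND 1->3: VV[1][1]++ -> VV[1]=[0, 3, 0, 0], msg_vec=[0, 3, 0, 0]; VV[3]=max(VV[3],msg_vec) then VV[3][3]++ -> VV[3]=[0, 3, 0, 1]
Event 4: LOCAL 3: VV[3][3]++ -> VV[3]=[0, 3, 0, 2]
Event 5: LOCAL 1: VV[1][1]++ -> VV[1]=[0, 4, 0, 0]
Event 6: LOCAL 3: VV[3][3]++ -> VV[3]=[0, 3, 0, 3]
Event 7: LOCAL 3: VV[3][3]++ -> VV[3]=[0, 3, 0, 4]
Event 8: LOCAL 0: VV[0][0]++ -> VV[0]=[2, 1, 0, 0]
Event 9: SEND 1->3: VV[1][1]++ -> VV[1]=[0, 5, 0, 0], msg_vec=[0, 5, 0, 0]; VV[3]=max(VV[3],msg_vec) then VV[3][3]++ -> VV[3]=[0, 5, 0, 5]
Event 1 stamp: [0, 1, 0, 0]
Event 9 stamp: [0, 5, 0, 0]
[0, 1, 0, 0] <= [0, 5, 0, 0]? True
[0, 5, 0, 0] <= [0, 1, 0, 0]? False
Relation: before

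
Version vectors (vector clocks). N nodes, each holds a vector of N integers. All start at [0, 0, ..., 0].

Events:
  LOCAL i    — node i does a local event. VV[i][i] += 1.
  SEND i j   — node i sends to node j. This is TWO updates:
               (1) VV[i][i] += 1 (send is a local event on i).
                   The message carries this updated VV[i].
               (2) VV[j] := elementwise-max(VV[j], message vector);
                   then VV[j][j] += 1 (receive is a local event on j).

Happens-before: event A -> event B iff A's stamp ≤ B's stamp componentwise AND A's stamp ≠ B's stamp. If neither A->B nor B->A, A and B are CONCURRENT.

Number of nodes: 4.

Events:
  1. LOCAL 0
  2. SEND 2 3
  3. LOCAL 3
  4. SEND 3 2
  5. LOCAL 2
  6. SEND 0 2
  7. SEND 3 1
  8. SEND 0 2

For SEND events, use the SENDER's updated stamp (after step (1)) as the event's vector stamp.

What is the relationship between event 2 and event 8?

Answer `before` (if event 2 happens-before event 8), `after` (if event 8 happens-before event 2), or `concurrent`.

Initial: VV[0]=[0, 0, 0, 0]
Initial: VV[1]=[0, 0, 0, 0]
Initial: VV[2]=[0, 0, 0, 0]
Initial: VV[3]=[0, 0, 0, 0]
Event 1: LOCAL 0: VV[0][0]++ -> VV[0]=[1, 0, 0, 0]
Event 2: SEND 2->3: VV[2][2]++ -> VV[2]=[0, 0, 1, 0], msg_vec=[0, 0, 1, 0]; VV[3]=max(VV[3],msg_vec) then VV[3][3]++ -> VV[3]=[0, 0, 1, 1]
Event 3: LOCAL 3: VV[3][3]++ -> VV[3]=[0, 0, 1, 2]
Event 4: SEND 3->2: VV[3][3]++ -> VV[3]=[0, 0, 1, 3], msg_vec=[0, 0, 1, 3]; VV[2]=max(VV[2],msg_vec) then VV[2][2]++ -> VV[2]=[0, 0, 2, 3]
Event 5: LOCAL 2: VV[2][2]++ -> VV[2]=[0, 0, 3, 3]
Event 6: SEND 0->2: VV[0][0]++ -> VV[0]=[2, 0, 0, 0], msg_vec=[2, 0, 0, 0]; VV[2]=max(VV[2],msg_vec) then VV[2][2]++ -> VV[2]=[2, 0, 4, 3]
Event 7: SEND 3->1: VV[3][3]++ -> VV[3]=[0, 0, 1, 4], msg_vec=[0, 0, 1, 4]; VV[1]=max(VV[1],msg_vec) then VV[1][1]++ -> VV[1]=[0, 1, 1, 4]
Event 8: SEND 0->2: VV[0][0]++ -> VV[0]=[3, 0, 0, 0], msg_vec=[3, 0, 0, 0]; VV[2]=max(VV[2],msg_vec) then VV[2][2]++ -> VV[2]=[3, 0, 5, 3]
Event 2 stamp: [0, 0, 1, 0]
Event 8 stamp: [3, 0, 0, 0]
[0, 0, 1, 0] <= [3, 0, 0, 0]? False
[3, 0, 0, 0] <= [0, 0, 1, 0]? False
Relation: concurrent

Answer: concurrent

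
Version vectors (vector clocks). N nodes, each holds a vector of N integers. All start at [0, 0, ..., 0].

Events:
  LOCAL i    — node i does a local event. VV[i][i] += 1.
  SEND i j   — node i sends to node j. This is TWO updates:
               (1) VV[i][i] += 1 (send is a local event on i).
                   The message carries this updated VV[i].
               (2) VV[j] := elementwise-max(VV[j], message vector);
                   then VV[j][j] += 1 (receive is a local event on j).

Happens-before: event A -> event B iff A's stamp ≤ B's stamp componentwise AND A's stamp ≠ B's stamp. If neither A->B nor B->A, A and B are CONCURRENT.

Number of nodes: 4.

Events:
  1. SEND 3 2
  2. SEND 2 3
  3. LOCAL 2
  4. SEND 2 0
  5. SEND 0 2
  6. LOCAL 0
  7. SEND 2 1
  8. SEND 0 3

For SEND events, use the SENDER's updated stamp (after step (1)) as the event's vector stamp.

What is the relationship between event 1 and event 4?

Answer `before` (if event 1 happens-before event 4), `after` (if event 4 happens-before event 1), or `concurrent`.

Answer: before

Derivation:
Initial: VV[0]=[0, 0, 0, 0]
Initial: VV[1]=[0, 0, 0, 0]
Initial: VV[2]=[0, 0, 0, 0]
Initial: VV[3]=[0, 0, 0, 0]
Event 1: SEND 3->2: VV[3][3]++ -> VV[3]=[0, 0, 0, 1], msg_vec=[0, 0, 0, 1]; VV[2]=max(VV[2],msg_vec) then VV[2][2]++ -> VV[2]=[0, 0, 1, 1]
Event 2: SEND 2->3: VV[2][2]++ -> VV[2]=[0, 0, 2, 1], msg_vec=[0, 0, 2, 1]; VV[3]=max(VV[3],msg_vec) then VV[3][3]++ -> VV[3]=[0, 0, 2, 2]
Event 3: LOCAL 2: VV[2][2]++ -> VV[2]=[0, 0, 3, 1]
Event 4: SEND 2->0: VV[2][2]++ -> VV[2]=[0, 0, 4, 1], msg_vec=[0, 0, 4, 1]; VV[0]=max(VV[0],msg_vec) then VV[0][0]++ -> VV[0]=[1, 0, 4, 1]
Event 5: SEND 0->2: VV[0][0]++ -> VV[0]=[2, 0, 4, 1], msg_vec=[2, 0, 4, 1]; VV[2]=max(VV[2],msg_vec) then VV[2][2]++ -> VV[2]=[2, 0, 5, 1]
Event 6: LOCAL 0: VV[0][0]++ -> VV[0]=[3, 0, 4, 1]
Event 7: SEND 2->1: VV[2][2]++ -> VV[2]=[2, 0, 6, 1], msg_vec=[2, 0, 6, 1]; VV[1]=max(VV[1],msg_vec) then VV[1][1]++ -> VV[1]=[2, 1, 6, 1]
Event 8: SEND 0->3: VV[0][0]++ -> VV[0]=[4, 0, 4, 1], msg_vec=[4, 0, 4, 1]; VV[3]=max(VV[3],msg_vec) then VV[3][3]++ -> VV[3]=[4, 0, 4, 3]
Event 1 stamp: [0, 0, 0, 1]
Event 4 stamp: [0, 0, 4, 1]
[0, 0, 0, 1] <= [0, 0, 4, 1]? True
[0, 0, 4, 1] <= [0, 0, 0, 1]? False
Relation: before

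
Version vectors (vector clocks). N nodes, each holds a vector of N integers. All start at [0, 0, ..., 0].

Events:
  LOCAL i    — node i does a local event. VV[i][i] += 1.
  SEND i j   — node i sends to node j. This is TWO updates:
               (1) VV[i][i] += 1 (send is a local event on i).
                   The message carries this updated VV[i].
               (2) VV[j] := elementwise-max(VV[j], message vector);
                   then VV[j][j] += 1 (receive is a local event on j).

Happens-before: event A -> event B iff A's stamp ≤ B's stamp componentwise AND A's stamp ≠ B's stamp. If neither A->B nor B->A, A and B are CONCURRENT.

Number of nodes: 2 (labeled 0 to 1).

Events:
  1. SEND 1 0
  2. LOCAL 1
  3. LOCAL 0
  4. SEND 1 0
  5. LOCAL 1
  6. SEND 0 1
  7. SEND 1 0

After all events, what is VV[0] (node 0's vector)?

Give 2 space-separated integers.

Initial: VV[0]=[0, 0]
Initial: VV[1]=[0, 0]
Event 1: SEND 1->0: VV[1][1]++ -> VV[1]=[0, 1], msg_vec=[0, 1]; VV[0]=max(VV[0],msg_vec) then VV[0][0]++ -> VV[0]=[1, 1]
Event 2: LOCAL 1: VV[1][1]++ -> VV[1]=[0, 2]
Event 3: LOCAL 0: VV[0][0]++ -> VV[0]=[2, 1]
Event 4: SEND 1->0: VV[1][1]++ -> VV[1]=[0, 3], msg_vec=[0, 3]; VV[0]=max(VV[0],msg_vec) then VV[0][0]++ -> VV[0]=[3, 3]
Event 5: LOCAL 1: VV[1][1]++ -> VV[1]=[0, 4]
Event 6: SEND 0->1: VV[0][0]++ -> VV[0]=[4, 3], msg_vec=[4, 3]; VV[1]=max(VV[1],msg_vec) then VV[1][1]++ -> VV[1]=[4, 5]
Event 7: SEND 1->0: VV[1][1]++ -> VV[1]=[4, 6], msg_vec=[4, 6]; VV[0]=max(VV[0],msg_vec) then VV[0][0]++ -> VV[0]=[5, 6]
Final vectors: VV[0]=[5, 6]; VV[1]=[4, 6]

Answer: 5 6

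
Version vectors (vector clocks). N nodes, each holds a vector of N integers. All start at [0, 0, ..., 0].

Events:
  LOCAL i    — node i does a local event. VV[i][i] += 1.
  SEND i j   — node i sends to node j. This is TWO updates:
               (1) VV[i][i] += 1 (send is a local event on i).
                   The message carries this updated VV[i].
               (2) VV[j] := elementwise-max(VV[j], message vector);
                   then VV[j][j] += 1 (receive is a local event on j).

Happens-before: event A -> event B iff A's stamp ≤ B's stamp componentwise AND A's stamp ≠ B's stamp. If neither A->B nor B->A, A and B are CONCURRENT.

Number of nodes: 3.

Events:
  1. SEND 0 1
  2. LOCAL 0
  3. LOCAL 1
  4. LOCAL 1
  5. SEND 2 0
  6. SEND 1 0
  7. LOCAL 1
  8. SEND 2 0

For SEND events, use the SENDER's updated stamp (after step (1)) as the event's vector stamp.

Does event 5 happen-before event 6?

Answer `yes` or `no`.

Initial: VV[0]=[0, 0, 0]
Initial: VV[1]=[0, 0, 0]
Initial: VV[2]=[0, 0, 0]
Event 1: SEND 0->1: VV[0][0]++ -> VV[0]=[1, 0, 0], msg_vec=[1, 0, 0]; VV[1]=max(VV[1],msg_vec) then VV[1][1]++ -> VV[1]=[1, 1, 0]
Event 2: LOCAL 0: VV[0][0]++ -> VV[0]=[2, 0, 0]
Event 3: LOCAL 1: VV[1][1]++ -> VV[1]=[1, 2, 0]
Event 4: LOCAL 1: VV[1][1]++ -> VV[1]=[1, 3, 0]
Event 5: SEND 2->0: VV[2][2]++ -> VV[2]=[0, 0, 1], msg_vec=[0, 0, 1]; VV[0]=max(VV[0],msg_vec) then VV[0][0]++ -> VV[0]=[3, 0, 1]
Event 6: SEND 1->0: VV[1][1]++ -> VV[1]=[1, 4, 0], msg_vec=[1, 4, 0]; VV[0]=max(VV[0],msg_vec) then VV[0][0]++ -> VV[0]=[4, 4, 1]
Event 7: LOCAL 1: VV[1][1]++ -> VV[1]=[1, 5, 0]
Event 8: SEND 2->0: VV[2][2]++ -> VV[2]=[0, 0, 2], msg_vec=[0, 0, 2]; VV[0]=max(VV[0],msg_vec) then VV[0][0]++ -> VV[0]=[5, 4, 2]
Event 5 stamp: [0, 0, 1]
Event 6 stamp: [1, 4, 0]
[0, 0, 1] <= [1, 4, 0]? False. Equal? False. Happens-before: False

Answer: no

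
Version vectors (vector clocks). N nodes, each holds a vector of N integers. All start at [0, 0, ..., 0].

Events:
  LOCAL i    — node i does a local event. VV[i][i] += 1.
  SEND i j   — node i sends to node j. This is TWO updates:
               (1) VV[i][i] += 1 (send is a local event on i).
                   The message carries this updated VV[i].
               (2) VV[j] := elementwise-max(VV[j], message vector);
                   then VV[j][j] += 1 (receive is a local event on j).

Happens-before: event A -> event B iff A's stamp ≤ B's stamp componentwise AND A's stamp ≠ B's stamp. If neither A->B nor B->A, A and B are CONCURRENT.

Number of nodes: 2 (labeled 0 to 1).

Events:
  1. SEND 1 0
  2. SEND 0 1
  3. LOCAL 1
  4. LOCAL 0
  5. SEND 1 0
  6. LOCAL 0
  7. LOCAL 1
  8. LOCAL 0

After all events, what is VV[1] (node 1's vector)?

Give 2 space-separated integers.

Answer: 2 5

Derivation:
Initial: VV[0]=[0, 0]
Initial: VV[1]=[0, 0]
Event 1: SEND 1->0: VV[1][1]++ -> VV[1]=[0, 1], msg_vec=[0, 1]; VV[0]=max(VV[0],msg_vec) then VV[0][0]++ -> VV[0]=[1, 1]
Event 2: SEND 0->1: VV[0][0]++ -> VV[0]=[2, 1], msg_vec=[2, 1]; VV[1]=max(VV[1],msg_vec) then VV[1][1]++ -> VV[1]=[2, 2]
Event 3: LOCAL 1: VV[1][1]++ -> VV[1]=[2, 3]
Event 4: LOCAL 0: VV[0][0]++ -> VV[0]=[3, 1]
Event 5: SEND 1->0: VV[1][1]++ -> VV[1]=[2, 4], msg_vec=[2, 4]; VV[0]=max(VV[0],msg_vec) then VV[0][0]++ -> VV[0]=[4, 4]
Event 6: LOCAL 0: VV[0][0]++ -> VV[0]=[5, 4]
Event 7: LOCAL 1: VV[1][1]++ -> VV[1]=[2, 5]
Event 8: LOCAL 0: VV[0][0]++ -> VV[0]=[6, 4]
Final vectors: VV[0]=[6, 4]; VV[1]=[2, 5]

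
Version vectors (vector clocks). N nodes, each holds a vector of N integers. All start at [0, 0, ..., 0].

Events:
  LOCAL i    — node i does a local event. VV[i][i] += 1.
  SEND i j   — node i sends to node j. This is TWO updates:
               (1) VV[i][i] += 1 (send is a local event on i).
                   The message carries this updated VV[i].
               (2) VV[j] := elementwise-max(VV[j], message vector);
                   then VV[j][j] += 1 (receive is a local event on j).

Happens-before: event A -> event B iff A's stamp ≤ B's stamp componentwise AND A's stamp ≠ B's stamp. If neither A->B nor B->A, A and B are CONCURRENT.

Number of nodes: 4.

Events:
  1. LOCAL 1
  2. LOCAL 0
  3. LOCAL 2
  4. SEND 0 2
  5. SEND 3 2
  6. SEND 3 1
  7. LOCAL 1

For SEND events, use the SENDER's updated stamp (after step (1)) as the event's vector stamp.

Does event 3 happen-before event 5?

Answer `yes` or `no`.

Initial: VV[0]=[0, 0, 0, 0]
Initial: VV[1]=[0, 0, 0, 0]
Initial: VV[2]=[0, 0, 0, 0]
Initial: VV[3]=[0, 0, 0, 0]
Event 1: LOCAL 1: VV[1][1]++ -> VV[1]=[0, 1, 0, 0]
Event 2: LOCAL 0: VV[0][0]++ -> VV[0]=[1, 0, 0, 0]
Event 3: LOCAL 2: VV[2][2]++ -> VV[2]=[0, 0, 1, 0]
Event 4: SEND 0->2: VV[0][0]++ -> VV[0]=[2, 0, 0, 0], msg_vec=[2, 0, 0, 0]; VV[2]=max(VV[2],msg_vec) then VV[2][2]++ -> VV[2]=[2, 0, 2, 0]
Event 5: SEND 3->2: VV[3][3]++ -> VV[3]=[0, 0, 0, 1], msg_vec=[0, 0, 0, 1]; VV[2]=max(VV[2],msg_vec) then VV[2][2]++ -> VV[2]=[2, 0, 3, 1]
Event 6: SEND 3->1: VV[3][3]++ -> VV[3]=[0, 0, 0, 2], msg_vec=[0, 0, 0, 2]; VV[1]=max(VV[1],msg_vec) then VV[1][1]++ -> VV[1]=[0, 2, 0, 2]
Event 7: LOCAL 1: VV[1][1]++ -> VV[1]=[0, 3, 0, 2]
Event 3 stamp: [0, 0, 1, 0]
Event 5 stamp: [0, 0, 0, 1]
[0, 0, 1, 0] <= [0, 0, 0, 1]? False. Equal? False. Happens-before: False

Answer: no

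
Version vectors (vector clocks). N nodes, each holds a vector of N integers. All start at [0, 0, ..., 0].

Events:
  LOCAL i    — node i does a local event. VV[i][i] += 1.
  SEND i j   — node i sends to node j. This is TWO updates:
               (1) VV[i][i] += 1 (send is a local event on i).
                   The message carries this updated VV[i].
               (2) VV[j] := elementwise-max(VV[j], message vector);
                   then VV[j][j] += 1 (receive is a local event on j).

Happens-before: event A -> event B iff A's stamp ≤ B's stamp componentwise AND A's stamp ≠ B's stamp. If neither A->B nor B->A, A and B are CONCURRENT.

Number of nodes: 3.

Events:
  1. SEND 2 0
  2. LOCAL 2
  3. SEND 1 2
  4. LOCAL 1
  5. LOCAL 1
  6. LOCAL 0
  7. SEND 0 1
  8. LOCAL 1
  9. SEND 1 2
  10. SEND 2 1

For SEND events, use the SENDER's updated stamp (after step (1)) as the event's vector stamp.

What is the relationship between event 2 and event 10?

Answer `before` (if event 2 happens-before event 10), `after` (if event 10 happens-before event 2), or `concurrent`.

Initial: VV[0]=[0, 0, 0]
Initial: VV[1]=[0, 0, 0]
Initial: VV[2]=[0, 0, 0]
Event 1: SEND 2->0: VV[2][2]++ -> VV[2]=[0, 0, 1], msg_vec=[0, 0, 1]; VV[0]=max(VV[0],msg_vec) then VV[0][0]++ -> VV[0]=[1, 0, 1]
Event 2: LOCAL 2: VV[2][2]++ -> VV[2]=[0, 0, 2]
Event 3: SEND 1->2: VV[1][1]++ -> VV[1]=[0, 1, 0], msg_vec=[0, 1, 0]; VV[2]=max(VV[2],msg_vec) then VV[2][2]++ -> VV[2]=[0, 1, 3]
Event 4: LOCAL 1: VV[1][1]++ -> VV[1]=[0, 2, 0]
Event 5: LOCAL 1: VV[1][1]++ -> VV[1]=[0, 3, 0]
Event 6: LOCAL 0: VV[0][0]++ -> VV[0]=[2, 0, 1]
Event 7: SEND 0->1: VV[0][0]++ -> VV[0]=[3, 0, 1], msg_vec=[3, 0, 1]; VV[1]=max(VV[1],msg_vec) then VV[1][1]++ -> VV[1]=[3, 4, 1]
Event 8: LOCAL 1: VV[1][1]++ -> VV[1]=[3, 5, 1]
Event 9: SEND 1->2: VV[1][1]++ -> VV[1]=[3, 6, 1], msg_vec=[3, 6, 1]; VV[2]=max(VV[2],msg_vec) then VV[2][2]++ -> VV[2]=[3, 6, 4]
Event 10: SEND 2->1: VV[2][2]++ -> VV[2]=[3, 6, 5], msg_vec=[3, 6, 5]; VV[1]=max(VV[1],msg_vec) then VV[1][1]++ -> VV[1]=[3, 7, 5]
Event 2 stamp: [0, 0, 2]
Event 10 stamp: [3, 6, 5]
[0, 0, 2] <= [3, 6, 5]? True
[3, 6, 5] <= [0, 0, 2]? False
Relation: before

Answer: before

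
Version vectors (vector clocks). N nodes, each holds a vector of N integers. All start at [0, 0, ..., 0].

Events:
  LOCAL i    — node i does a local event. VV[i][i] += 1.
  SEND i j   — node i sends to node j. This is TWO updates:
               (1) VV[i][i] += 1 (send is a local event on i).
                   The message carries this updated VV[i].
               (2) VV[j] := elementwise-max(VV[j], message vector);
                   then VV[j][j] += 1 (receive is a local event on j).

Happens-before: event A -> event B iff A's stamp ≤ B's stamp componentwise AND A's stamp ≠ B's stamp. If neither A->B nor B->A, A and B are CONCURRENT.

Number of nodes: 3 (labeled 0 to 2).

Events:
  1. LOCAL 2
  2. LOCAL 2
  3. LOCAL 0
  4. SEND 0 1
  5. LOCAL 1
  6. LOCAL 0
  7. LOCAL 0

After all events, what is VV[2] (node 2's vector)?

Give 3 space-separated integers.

Answer: 0 0 2

Derivation:
Initial: VV[0]=[0, 0, 0]
Initial: VV[1]=[0, 0, 0]
Initial: VV[2]=[0, 0, 0]
Event 1: LOCAL 2: VV[2][2]++ -> VV[2]=[0, 0, 1]
Event 2: LOCAL 2: VV[2][2]++ -> VV[2]=[0, 0, 2]
Event 3: LOCAL 0: VV[0][0]++ -> VV[0]=[1, 0, 0]
Event 4: SEND 0->1: VV[0][0]++ -> VV[0]=[2, 0, 0], msg_vec=[2, 0, 0]; VV[1]=max(VV[1],msg_vec) then VV[1][1]++ -> VV[1]=[2, 1, 0]
Event 5: LOCAL 1: VV[1][1]++ -> VV[1]=[2, 2, 0]
Event 6: LOCAL 0: VV[0][0]++ -> VV[0]=[3, 0, 0]
Event 7: LOCAL 0: VV[0][0]++ -> VV[0]=[4, 0, 0]
Final vectors: VV[0]=[4, 0, 0]; VV[1]=[2, 2, 0]; VV[2]=[0, 0, 2]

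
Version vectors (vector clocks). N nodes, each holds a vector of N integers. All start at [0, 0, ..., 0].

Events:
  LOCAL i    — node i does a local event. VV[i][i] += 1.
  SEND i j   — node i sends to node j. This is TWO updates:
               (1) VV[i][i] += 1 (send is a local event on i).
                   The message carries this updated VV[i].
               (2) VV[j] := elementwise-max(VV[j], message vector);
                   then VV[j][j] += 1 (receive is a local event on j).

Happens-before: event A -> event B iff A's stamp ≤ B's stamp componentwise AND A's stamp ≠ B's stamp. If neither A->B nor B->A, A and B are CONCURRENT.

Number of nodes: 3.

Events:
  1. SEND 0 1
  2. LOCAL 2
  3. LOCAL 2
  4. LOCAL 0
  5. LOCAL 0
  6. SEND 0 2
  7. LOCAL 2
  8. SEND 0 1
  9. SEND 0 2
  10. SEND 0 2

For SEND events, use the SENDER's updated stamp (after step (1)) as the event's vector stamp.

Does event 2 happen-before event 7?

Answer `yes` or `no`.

Answer: yes

Derivation:
Initial: VV[0]=[0, 0, 0]
Initial: VV[1]=[0, 0, 0]
Initial: VV[2]=[0, 0, 0]
Event 1: SEND 0->1: VV[0][0]++ -> VV[0]=[1, 0, 0], msg_vec=[1, 0, 0]; VV[1]=max(VV[1],msg_vec) then VV[1][1]++ -> VV[1]=[1, 1, 0]
Event 2: LOCAL 2: VV[2][2]++ -> VV[2]=[0, 0, 1]
Event 3: LOCAL 2: VV[2][2]++ -> VV[2]=[0, 0, 2]
Event 4: LOCAL 0: VV[0][0]++ -> VV[0]=[2, 0, 0]
Event 5: LOCAL 0: VV[0][0]++ -> VV[0]=[3, 0, 0]
Event 6: SEND 0->2: VV[0][0]++ -> VV[0]=[4, 0, 0], msg_vec=[4, 0, 0]; VV[2]=max(VV[2],msg_vec) then VV[2][2]++ -> VV[2]=[4, 0, 3]
Event 7: LOCAL 2: VV[2][2]++ -> VV[2]=[4, 0, 4]
Event 8: SEND 0->1: VV[0][0]++ -> VV[0]=[5, 0, 0], msg_vec=[5, 0, 0]; VV[1]=max(VV[1],msg_vec) then VV[1][1]++ -> VV[1]=[5, 2, 0]
Event 9: SEND 0->2: VV[0][0]++ -> VV[0]=[6, 0, 0], msg_vec=[6, 0, 0]; VV[2]=max(VV[2],msg_vec) then VV[2][2]++ -> VV[2]=[6, 0, 5]
Event 10: SEND 0->2: VV[0][0]++ -> VV[0]=[7, 0, 0], msg_vec=[7, 0, 0]; VV[2]=max(VV[2],msg_vec) then VV[2][2]++ -> VV[2]=[7, 0, 6]
Event 2 stamp: [0, 0, 1]
Event 7 stamp: [4, 0, 4]
[0, 0, 1] <= [4, 0, 4]? True. Equal? False. Happens-before: True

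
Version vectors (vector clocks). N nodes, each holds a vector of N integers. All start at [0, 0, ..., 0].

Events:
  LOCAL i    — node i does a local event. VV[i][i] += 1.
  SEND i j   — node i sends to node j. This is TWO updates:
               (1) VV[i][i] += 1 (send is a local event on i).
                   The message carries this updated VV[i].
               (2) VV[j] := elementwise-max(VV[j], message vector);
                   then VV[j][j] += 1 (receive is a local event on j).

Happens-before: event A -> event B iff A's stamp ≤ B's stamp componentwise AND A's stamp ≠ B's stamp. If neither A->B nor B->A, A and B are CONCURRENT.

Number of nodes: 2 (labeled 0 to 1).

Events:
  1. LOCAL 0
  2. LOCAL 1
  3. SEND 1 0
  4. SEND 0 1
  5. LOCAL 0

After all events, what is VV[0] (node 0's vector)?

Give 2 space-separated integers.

Initial: VV[0]=[0, 0]
Initial: VV[1]=[0, 0]
Event 1: LOCAL 0: VV[0][0]++ -> VV[0]=[1, 0]
Event 2: LOCAL 1: VV[1][1]++ -> VV[1]=[0, 1]
Event 3: SEND 1->0: VV[1][1]++ -> VV[1]=[0, 2], msg_vec=[0, 2]; VV[0]=max(VV[0],msg_vec) then VV[0][0]++ -> VV[0]=[2, 2]
Event 4: SEND 0->1: VV[0][0]++ -> VV[0]=[3, 2], msg_vec=[3, 2]; VV[1]=max(VV[1],msg_vec) then VV[1][1]++ -> VV[1]=[3, 3]
Event 5: LOCAL 0: VV[0][0]++ -> VV[0]=[4, 2]
Final vectors: VV[0]=[4, 2]; VV[1]=[3, 3]

Answer: 4 2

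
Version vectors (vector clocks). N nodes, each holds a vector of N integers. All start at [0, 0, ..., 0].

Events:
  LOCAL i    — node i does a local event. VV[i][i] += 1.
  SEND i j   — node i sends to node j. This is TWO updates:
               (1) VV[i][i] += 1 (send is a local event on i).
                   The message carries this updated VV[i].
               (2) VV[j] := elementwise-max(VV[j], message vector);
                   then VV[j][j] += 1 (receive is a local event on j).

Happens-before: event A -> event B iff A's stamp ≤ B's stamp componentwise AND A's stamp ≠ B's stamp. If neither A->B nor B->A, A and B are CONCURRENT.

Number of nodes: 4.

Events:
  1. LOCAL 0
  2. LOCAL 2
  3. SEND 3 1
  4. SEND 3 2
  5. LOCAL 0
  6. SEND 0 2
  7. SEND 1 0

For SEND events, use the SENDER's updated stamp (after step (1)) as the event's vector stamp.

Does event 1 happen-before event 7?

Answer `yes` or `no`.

Initial: VV[0]=[0, 0, 0, 0]
Initial: VV[1]=[0, 0, 0, 0]
Initial: VV[2]=[0, 0, 0, 0]
Initial: VV[3]=[0, 0, 0, 0]
Event 1: LOCAL 0: VV[0][0]++ -> VV[0]=[1, 0, 0, 0]
Event 2: LOCAL 2: VV[2][2]++ -> VV[2]=[0, 0, 1, 0]
Event 3: SEND 3->1: VV[3][3]++ -> VV[3]=[0, 0, 0, 1], msg_vec=[0, 0, 0, 1]; VV[1]=max(VV[1],msg_vec) then VV[1][1]++ -> VV[1]=[0, 1, 0, 1]
Event 4: SEND 3->2: VV[3][3]++ -> VV[3]=[0, 0, 0, 2], msg_vec=[0, 0, 0, 2]; VV[2]=max(VV[2],msg_vec) then VV[2][2]++ -> VV[2]=[0, 0, 2, 2]
Event 5: LOCAL 0: VV[0][0]++ -> VV[0]=[2, 0, 0, 0]
Event 6: SEND 0->2: VV[0][0]++ -> VV[0]=[3, 0, 0, 0], msg_vec=[3, 0, 0, 0]; VV[2]=max(VV[2],msg_vec) then VV[2][2]++ -> VV[2]=[3, 0, 3, 2]
Event 7: SEND 1->0: VV[1][1]++ -> VV[1]=[0, 2, 0, 1], msg_vec=[0, 2, 0, 1]; VV[0]=max(VV[0],msg_vec) then VV[0][0]++ -> VV[0]=[4, 2, 0, 1]
Event 1 stamp: [1, 0, 0, 0]
Event 7 stamp: [0, 2, 0, 1]
[1, 0, 0, 0] <= [0, 2, 0, 1]? False. Equal? False. Happens-before: False

Answer: no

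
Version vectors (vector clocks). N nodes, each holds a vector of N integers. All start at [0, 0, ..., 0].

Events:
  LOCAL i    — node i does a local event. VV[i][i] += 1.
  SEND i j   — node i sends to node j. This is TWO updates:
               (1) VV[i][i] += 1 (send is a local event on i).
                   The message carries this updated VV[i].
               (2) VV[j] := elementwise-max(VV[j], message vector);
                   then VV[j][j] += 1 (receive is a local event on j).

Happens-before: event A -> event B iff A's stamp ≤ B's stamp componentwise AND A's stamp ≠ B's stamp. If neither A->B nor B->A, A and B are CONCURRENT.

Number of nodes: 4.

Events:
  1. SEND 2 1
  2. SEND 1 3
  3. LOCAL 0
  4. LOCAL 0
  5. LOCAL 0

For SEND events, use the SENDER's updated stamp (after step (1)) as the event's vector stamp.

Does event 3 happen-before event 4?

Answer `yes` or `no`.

Answer: yes

Derivation:
Initial: VV[0]=[0, 0, 0, 0]
Initial: VV[1]=[0, 0, 0, 0]
Initial: VV[2]=[0, 0, 0, 0]
Initial: VV[3]=[0, 0, 0, 0]
Event 1: SEND 2->1: VV[2][2]++ -> VV[2]=[0, 0, 1, 0], msg_vec=[0, 0, 1, 0]; VV[1]=max(VV[1],msg_vec) then VV[1][1]++ -> VV[1]=[0, 1, 1, 0]
Event 2: SEND 1->3: VV[1][1]++ -> VV[1]=[0, 2, 1, 0], msg_vec=[0, 2, 1, 0]; VV[3]=max(VV[3],msg_vec) then VV[3][3]++ -> VV[3]=[0, 2, 1, 1]
Event 3: LOCAL 0: VV[0][0]++ -> VV[0]=[1, 0, 0, 0]
Event 4: LOCAL 0: VV[0][0]++ -> VV[0]=[2, 0, 0, 0]
Event 5: LOCAL 0: VV[0][0]++ -> VV[0]=[3, 0, 0, 0]
Event 3 stamp: [1, 0, 0, 0]
Event 4 stamp: [2, 0, 0, 0]
[1, 0, 0, 0] <= [2, 0, 0, 0]? True. Equal? False. Happens-before: True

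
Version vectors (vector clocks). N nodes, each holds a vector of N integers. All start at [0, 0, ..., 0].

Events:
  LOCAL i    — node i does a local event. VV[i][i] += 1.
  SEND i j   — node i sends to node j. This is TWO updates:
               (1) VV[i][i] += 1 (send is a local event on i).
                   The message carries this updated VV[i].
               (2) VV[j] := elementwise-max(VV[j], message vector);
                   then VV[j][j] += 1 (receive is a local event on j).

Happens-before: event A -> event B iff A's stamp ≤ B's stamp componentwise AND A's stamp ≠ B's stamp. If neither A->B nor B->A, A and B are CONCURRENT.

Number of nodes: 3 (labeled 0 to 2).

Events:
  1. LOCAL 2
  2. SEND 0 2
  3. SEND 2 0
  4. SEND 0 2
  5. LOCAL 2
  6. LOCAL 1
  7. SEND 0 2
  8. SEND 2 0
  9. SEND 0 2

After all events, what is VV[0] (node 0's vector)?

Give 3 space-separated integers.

Answer: 6 0 7

Derivation:
Initial: VV[0]=[0, 0, 0]
Initial: VV[1]=[0, 0, 0]
Initial: VV[2]=[0, 0, 0]
Event 1: LOCAL 2: VV[2][2]++ -> VV[2]=[0, 0, 1]
Event 2: SEND 0->2: VV[0][0]++ -> VV[0]=[1, 0, 0], msg_vec=[1, 0, 0]; VV[2]=max(VV[2],msg_vec) then VV[2][2]++ -> VV[2]=[1, 0, 2]
Event 3: SEND 2->0: VV[2][2]++ -> VV[2]=[1, 0, 3], msg_vec=[1, 0, 3]; VV[0]=max(VV[0],msg_vec) then VV[0][0]++ -> VV[0]=[2, 0, 3]
Event 4: SEND 0->2: VV[0][0]++ -> VV[0]=[3, 0, 3], msg_vec=[3, 0, 3]; VV[2]=max(VV[2],msg_vec) then VV[2][2]++ -> VV[2]=[3, 0, 4]
Event 5: LOCAL 2: VV[2][2]++ -> VV[2]=[3, 0, 5]
Event 6: LOCAL 1: VV[1][1]++ -> VV[1]=[0, 1, 0]
Event 7: SEND 0->2: VV[0][0]++ -> VV[0]=[4, 0, 3], msg_vec=[4, 0, 3]; VV[2]=max(VV[2],msg_vec) then VV[2][2]++ -> VV[2]=[4, 0, 6]
Event 8: SEND 2->0: VV[2][2]++ -> VV[2]=[4, 0, 7], msg_vec=[4, 0, 7]; VV[0]=max(VV[0],msg_vec) then VV[0][0]++ -> VV[0]=[5, 0, 7]
Event 9: SEND 0->2: VV[0][0]++ -> VV[0]=[6, 0, 7], msg_vec=[6, 0, 7]; VV[2]=max(VV[2],msg_vec) then VV[2][2]++ -> VV[2]=[6, 0, 8]
Final vectors: VV[0]=[6, 0, 7]; VV[1]=[0, 1, 0]; VV[2]=[6, 0, 8]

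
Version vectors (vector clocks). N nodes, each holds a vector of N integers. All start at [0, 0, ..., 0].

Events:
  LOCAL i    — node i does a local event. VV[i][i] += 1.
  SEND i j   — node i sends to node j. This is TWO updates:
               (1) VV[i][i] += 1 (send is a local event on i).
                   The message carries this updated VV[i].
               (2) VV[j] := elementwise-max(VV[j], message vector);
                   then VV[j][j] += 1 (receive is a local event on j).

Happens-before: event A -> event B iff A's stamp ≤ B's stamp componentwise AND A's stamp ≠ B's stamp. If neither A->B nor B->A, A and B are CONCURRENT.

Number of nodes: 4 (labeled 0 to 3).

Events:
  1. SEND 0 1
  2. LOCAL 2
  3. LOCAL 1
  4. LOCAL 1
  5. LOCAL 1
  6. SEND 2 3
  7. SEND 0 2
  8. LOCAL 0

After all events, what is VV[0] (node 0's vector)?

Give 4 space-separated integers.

Answer: 3 0 0 0

Derivation:
Initial: VV[0]=[0, 0, 0, 0]
Initial: VV[1]=[0, 0, 0, 0]
Initial: VV[2]=[0, 0, 0, 0]
Initial: VV[3]=[0, 0, 0, 0]
Event 1: SEND 0->1: VV[0][0]++ -> VV[0]=[1, 0, 0, 0], msg_vec=[1, 0, 0, 0]; VV[1]=max(VV[1],msg_vec) then VV[1][1]++ -> VV[1]=[1, 1, 0, 0]
Event 2: LOCAL 2: VV[2][2]++ -> VV[2]=[0, 0, 1, 0]
Event 3: LOCAL 1: VV[1][1]++ -> VV[1]=[1, 2, 0, 0]
Event 4: LOCAL 1: VV[1][1]++ -> VV[1]=[1, 3, 0, 0]
Event 5: LOCAL 1: VV[1][1]++ -> VV[1]=[1, 4, 0, 0]
Event 6: SEND 2->3: VV[2][2]++ -> VV[2]=[0, 0, 2, 0], msg_vec=[0, 0, 2, 0]; VV[3]=max(VV[3],msg_vec) then VV[3][3]++ -> VV[3]=[0, 0, 2, 1]
Event 7: SEND 0->2: VV[0][0]++ -> VV[0]=[2, 0, 0, 0], msg_vec=[2, 0, 0, 0]; VV[2]=max(VV[2],msg_vec) then VV[2][2]++ -> VV[2]=[2, 0, 3, 0]
Event 8: LOCAL 0: VV[0][0]++ -> VV[0]=[3, 0, 0, 0]
Final vectors: VV[0]=[3, 0, 0, 0]; VV[1]=[1, 4, 0, 0]; VV[2]=[2, 0, 3, 0]; VV[3]=[0, 0, 2, 1]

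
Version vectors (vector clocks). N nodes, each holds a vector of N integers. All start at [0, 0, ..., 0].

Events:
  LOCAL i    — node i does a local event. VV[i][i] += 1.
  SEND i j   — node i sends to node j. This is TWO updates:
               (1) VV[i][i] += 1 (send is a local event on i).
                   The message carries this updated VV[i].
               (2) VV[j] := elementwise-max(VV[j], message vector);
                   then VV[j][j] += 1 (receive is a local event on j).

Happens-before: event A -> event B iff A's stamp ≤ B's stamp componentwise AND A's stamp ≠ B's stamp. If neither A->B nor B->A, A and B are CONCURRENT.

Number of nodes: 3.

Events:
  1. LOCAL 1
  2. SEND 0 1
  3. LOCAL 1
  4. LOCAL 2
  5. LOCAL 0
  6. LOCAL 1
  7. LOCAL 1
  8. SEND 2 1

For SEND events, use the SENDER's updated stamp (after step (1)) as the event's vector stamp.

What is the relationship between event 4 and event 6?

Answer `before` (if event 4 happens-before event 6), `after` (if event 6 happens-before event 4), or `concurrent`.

Initial: VV[0]=[0, 0, 0]
Initial: VV[1]=[0, 0, 0]
Initial: VV[2]=[0, 0, 0]
Event 1: LOCAL 1: VV[1][1]++ -> VV[1]=[0, 1, 0]
Event 2: SEND 0->1: VV[0][0]++ -> VV[0]=[1, 0, 0], msg_vec=[1, 0, 0]; VV[1]=max(VV[1],msg_vec) then VV[1][1]++ -> VV[1]=[1, 2, 0]
Event 3: LOCAL 1: VV[1][1]++ -> VV[1]=[1, 3, 0]
Event 4: LOCAL 2: VV[2][2]++ -> VV[2]=[0, 0, 1]
Event 5: LOCAL 0: VV[0][0]++ -> VV[0]=[2, 0, 0]
Event 6: LOCAL 1: VV[1][1]++ -> VV[1]=[1, 4, 0]
Event 7: LOCAL 1: VV[1][1]++ -> VV[1]=[1, 5, 0]
Event 8: SEND 2->1: VV[2][2]++ -> VV[2]=[0, 0, 2], msg_vec=[0, 0, 2]; VV[1]=max(VV[1],msg_vec) then VV[1][1]++ -> VV[1]=[1, 6, 2]
Event 4 stamp: [0, 0, 1]
Event 6 stamp: [1, 4, 0]
[0, 0, 1] <= [1, 4, 0]? False
[1, 4, 0] <= [0, 0, 1]? False
Relation: concurrent

Answer: concurrent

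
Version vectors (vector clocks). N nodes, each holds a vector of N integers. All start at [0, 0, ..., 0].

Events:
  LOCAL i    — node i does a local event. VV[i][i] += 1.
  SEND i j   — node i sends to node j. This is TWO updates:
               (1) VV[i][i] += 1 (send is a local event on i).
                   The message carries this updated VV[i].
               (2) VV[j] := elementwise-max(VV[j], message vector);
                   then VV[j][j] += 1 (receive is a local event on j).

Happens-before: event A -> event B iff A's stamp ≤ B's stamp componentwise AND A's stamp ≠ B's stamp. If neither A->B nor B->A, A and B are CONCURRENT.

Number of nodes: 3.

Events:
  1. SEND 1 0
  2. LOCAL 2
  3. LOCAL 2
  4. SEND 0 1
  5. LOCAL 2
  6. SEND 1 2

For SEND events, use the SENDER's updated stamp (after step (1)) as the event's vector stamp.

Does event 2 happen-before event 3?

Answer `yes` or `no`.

Answer: yes

Derivation:
Initial: VV[0]=[0, 0, 0]
Initial: VV[1]=[0, 0, 0]
Initial: VV[2]=[0, 0, 0]
Event 1: SEND 1->0: VV[1][1]++ -> VV[1]=[0, 1, 0], msg_vec=[0, 1, 0]; VV[0]=max(VV[0],msg_vec) then VV[0][0]++ -> VV[0]=[1, 1, 0]
Event 2: LOCAL 2: VV[2][2]++ -> VV[2]=[0, 0, 1]
Event 3: LOCAL 2: VV[2][2]++ -> VV[2]=[0, 0, 2]
Event 4: SEND 0->1: VV[0][0]++ -> VV[0]=[2, 1, 0], msg_vec=[2, 1, 0]; VV[1]=max(VV[1],msg_vec) then VV[1][1]++ -> VV[1]=[2, 2, 0]
Event 5: LOCAL 2: VV[2][2]++ -> VV[2]=[0, 0, 3]
Event 6: SEND 1->2: VV[1][1]++ -> VV[1]=[2, 3, 0], msg_vec=[2, 3, 0]; VV[2]=max(VV[2],msg_vec) then VV[2][2]++ -> VV[2]=[2, 3, 4]
Event 2 stamp: [0, 0, 1]
Event 3 stamp: [0, 0, 2]
[0, 0, 1] <= [0, 0, 2]? True. Equal? False. Happens-before: True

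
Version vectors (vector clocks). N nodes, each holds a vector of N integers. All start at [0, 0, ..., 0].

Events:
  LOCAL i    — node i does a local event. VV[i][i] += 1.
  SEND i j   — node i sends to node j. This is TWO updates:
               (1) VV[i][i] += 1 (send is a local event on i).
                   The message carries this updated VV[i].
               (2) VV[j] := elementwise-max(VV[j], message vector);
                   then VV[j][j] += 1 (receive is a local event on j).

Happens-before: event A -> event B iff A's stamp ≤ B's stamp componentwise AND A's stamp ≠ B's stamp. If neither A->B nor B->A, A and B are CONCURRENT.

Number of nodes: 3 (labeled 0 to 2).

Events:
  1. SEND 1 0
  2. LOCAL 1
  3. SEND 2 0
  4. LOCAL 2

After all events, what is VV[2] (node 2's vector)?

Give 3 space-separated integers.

Answer: 0 0 2

Derivation:
Initial: VV[0]=[0, 0, 0]
Initial: VV[1]=[0, 0, 0]
Initial: VV[2]=[0, 0, 0]
Event 1: SEND 1->0: VV[1][1]++ -> VV[1]=[0, 1, 0], msg_vec=[0, 1, 0]; VV[0]=max(VV[0],msg_vec) then VV[0][0]++ -> VV[0]=[1, 1, 0]
Event 2: LOCAL 1: VV[1][1]++ -> VV[1]=[0, 2, 0]
Event 3: SEND 2->0: VV[2][2]++ -> VV[2]=[0, 0, 1], msg_vec=[0, 0, 1]; VV[0]=max(VV[0],msg_vec) then VV[0][0]++ -> VV[0]=[2, 1, 1]
Event 4: LOCAL 2: VV[2][2]++ -> VV[2]=[0, 0, 2]
Final vectors: VV[0]=[2, 1, 1]; VV[1]=[0, 2, 0]; VV[2]=[0, 0, 2]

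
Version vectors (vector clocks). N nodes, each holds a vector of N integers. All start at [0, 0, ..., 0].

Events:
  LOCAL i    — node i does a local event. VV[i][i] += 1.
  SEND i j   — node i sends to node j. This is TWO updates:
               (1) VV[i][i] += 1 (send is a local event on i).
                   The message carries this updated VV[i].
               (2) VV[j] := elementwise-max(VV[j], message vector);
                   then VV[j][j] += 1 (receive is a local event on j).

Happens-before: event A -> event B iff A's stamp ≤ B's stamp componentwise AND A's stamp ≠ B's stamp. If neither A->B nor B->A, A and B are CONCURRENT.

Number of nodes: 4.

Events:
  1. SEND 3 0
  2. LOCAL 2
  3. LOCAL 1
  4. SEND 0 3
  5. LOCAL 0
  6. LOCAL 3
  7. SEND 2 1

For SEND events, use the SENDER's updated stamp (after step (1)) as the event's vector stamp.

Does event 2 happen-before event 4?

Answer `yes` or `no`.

Answer: no

Derivation:
Initial: VV[0]=[0, 0, 0, 0]
Initial: VV[1]=[0, 0, 0, 0]
Initial: VV[2]=[0, 0, 0, 0]
Initial: VV[3]=[0, 0, 0, 0]
Event 1: SEND 3->0: VV[3][3]++ -> VV[3]=[0, 0, 0, 1], msg_vec=[0, 0, 0, 1]; VV[0]=max(VV[0],msg_vec) then VV[0][0]++ -> VV[0]=[1, 0, 0, 1]
Event 2: LOCAL 2: VV[2][2]++ -> VV[2]=[0, 0, 1, 0]
Event 3: LOCAL 1: VV[1][1]++ -> VV[1]=[0, 1, 0, 0]
Event 4: SEND 0->3: VV[0][0]++ -> VV[0]=[2, 0, 0, 1], msg_vec=[2, 0, 0, 1]; VV[3]=max(VV[3],msg_vec) then VV[3][3]++ -> VV[3]=[2, 0, 0, 2]
Event 5: LOCAL 0: VV[0][0]++ -> VV[0]=[3, 0, 0, 1]
Event 6: LOCAL 3: VV[3][3]++ -> VV[3]=[2, 0, 0, 3]
Event 7: SEND 2->1: VV[2][2]++ -> VV[2]=[0, 0, 2, 0], msg_vec=[0, 0, 2, 0]; VV[1]=max(VV[1],msg_vec) then VV[1][1]++ -> VV[1]=[0, 2, 2, 0]
Event 2 stamp: [0, 0, 1, 0]
Event 4 stamp: [2, 0, 0, 1]
[0, 0, 1, 0] <= [2, 0, 0, 1]? False. Equal? False. Happens-before: False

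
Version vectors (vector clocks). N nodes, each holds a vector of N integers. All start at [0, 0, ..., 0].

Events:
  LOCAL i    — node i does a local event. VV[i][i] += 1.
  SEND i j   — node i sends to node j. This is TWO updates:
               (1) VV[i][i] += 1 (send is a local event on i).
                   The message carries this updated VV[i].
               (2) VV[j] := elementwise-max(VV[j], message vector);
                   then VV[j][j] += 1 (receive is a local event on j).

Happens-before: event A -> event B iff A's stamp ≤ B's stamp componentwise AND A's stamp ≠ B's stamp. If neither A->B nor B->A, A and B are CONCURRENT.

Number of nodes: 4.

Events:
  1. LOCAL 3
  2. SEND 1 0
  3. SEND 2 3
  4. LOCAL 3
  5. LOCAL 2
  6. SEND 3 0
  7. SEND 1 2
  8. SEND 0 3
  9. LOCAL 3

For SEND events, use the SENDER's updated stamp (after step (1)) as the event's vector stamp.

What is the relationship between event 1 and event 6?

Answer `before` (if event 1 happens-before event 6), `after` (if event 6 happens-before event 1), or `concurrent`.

Initial: VV[0]=[0, 0, 0, 0]
Initial: VV[1]=[0, 0, 0, 0]
Initial: VV[2]=[0, 0, 0, 0]
Initial: VV[3]=[0, 0, 0, 0]
Event 1: LOCAL 3: VV[3][3]++ -> VV[3]=[0, 0, 0, 1]
Event 2: SEND 1->0: VV[1][1]++ -> VV[1]=[0, 1, 0, 0], msg_vec=[0, 1, 0, 0]; VV[0]=max(VV[0],msg_vec) then VV[0][0]++ -> VV[0]=[1, 1, 0, 0]
Event 3: SEND 2->3: VV[2][2]++ -> VV[2]=[0, 0, 1, 0], msg_vec=[0, 0, 1, 0]; VV[3]=max(VV[3],msg_vec) then VV[3][3]++ -> VV[3]=[0, 0, 1, 2]
Event 4: LOCAL 3: VV[3][3]++ -> VV[3]=[0, 0, 1, 3]
Event 5: LOCAL 2: VV[2][2]++ -> VV[2]=[0, 0, 2, 0]
Event 6: SEND 3->0: VV[3][3]++ -> VV[3]=[0, 0, 1, 4], msg_vec=[0, 0, 1, 4]; VV[0]=max(VV[0],msg_vec) then VV[0][0]++ -> VV[0]=[2, 1, 1, 4]
Event 7: SEND 1->2: VV[1][1]++ -> VV[1]=[0, 2, 0, 0], msg_vec=[0, 2, 0, 0]; VV[2]=max(VV[2],msg_vec) then VV[2][2]++ -> VV[2]=[0, 2, 3, 0]
Event 8: SEND 0->3: VV[0][0]++ -> VV[0]=[3, 1, 1, 4], msg_vec=[3, 1, 1, 4]; VV[3]=max(VV[3],msg_vec) then VV[3][3]++ -> VV[3]=[3, 1, 1, 5]
Event 9: LOCAL 3: VV[3][3]++ -> VV[3]=[3, 1, 1, 6]
Event 1 stamp: [0, 0, 0, 1]
Event 6 stamp: [0, 0, 1, 4]
[0, 0, 0, 1] <= [0, 0, 1, 4]? True
[0, 0, 1, 4] <= [0, 0, 0, 1]? False
Relation: before

Answer: before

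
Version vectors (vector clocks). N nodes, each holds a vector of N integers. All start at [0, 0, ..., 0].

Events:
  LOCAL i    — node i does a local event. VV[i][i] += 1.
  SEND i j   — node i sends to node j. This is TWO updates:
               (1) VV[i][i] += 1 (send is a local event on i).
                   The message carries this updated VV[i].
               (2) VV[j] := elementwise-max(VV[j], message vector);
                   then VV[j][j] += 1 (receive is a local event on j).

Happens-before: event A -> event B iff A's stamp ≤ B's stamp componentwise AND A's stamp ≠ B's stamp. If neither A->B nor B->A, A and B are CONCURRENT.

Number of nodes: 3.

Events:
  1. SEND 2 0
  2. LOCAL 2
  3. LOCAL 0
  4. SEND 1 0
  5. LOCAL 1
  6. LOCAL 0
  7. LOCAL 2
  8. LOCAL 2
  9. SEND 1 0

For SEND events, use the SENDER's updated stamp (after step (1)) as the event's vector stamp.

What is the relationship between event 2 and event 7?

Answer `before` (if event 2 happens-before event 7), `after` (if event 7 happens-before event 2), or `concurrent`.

Answer: before

Derivation:
Initial: VV[0]=[0, 0, 0]
Initial: VV[1]=[0, 0, 0]
Initial: VV[2]=[0, 0, 0]
Event 1: SEND 2->0: VV[2][2]++ -> VV[2]=[0, 0, 1], msg_vec=[0, 0, 1]; VV[0]=max(VV[0],msg_vec) then VV[0][0]++ -> VV[0]=[1, 0, 1]
Event 2: LOCAL 2: VV[2][2]++ -> VV[2]=[0, 0, 2]
Event 3: LOCAL 0: VV[0][0]++ -> VV[0]=[2, 0, 1]
Event 4: SEND 1->0: VV[1][1]++ -> VV[1]=[0, 1, 0], msg_vec=[0, 1, 0]; VV[0]=max(VV[0],msg_vec) then VV[0][0]++ -> VV[0]=[3, 1, 1]
Event 5: LOCAL 1: VV[1][1]++ -> VV[1]=[0, 2, 0]
Event 6: LOCAL 0: VV[0][0]++ -> VV[0]=[4, 1, 1]
Event 7: LOCAL 2: VV[2][2]++ -> VV[2]=[0, 0, 3]
Event 8: LOCAL 2: VV[2][2]++ -> VV[2]=[0, 0, 4]
Event 9: SEND 1->0: VV[1][1]++ -> VV[1]=[0, 3, 0], msg_vec=[0, 3, 0]; VV[0]=max(VV[0],msg_vec) then VV[0][0]++ -> VV[0]=[5, 3, 1]
Event 2 stamp: [0, 0, 2]
Event 7 stamp: [0, 0, 3]
[0, 0, 2] <= [0, 0, 3]? True
[0, 0, 3] <= [0, 0, 2]? False
Relation: before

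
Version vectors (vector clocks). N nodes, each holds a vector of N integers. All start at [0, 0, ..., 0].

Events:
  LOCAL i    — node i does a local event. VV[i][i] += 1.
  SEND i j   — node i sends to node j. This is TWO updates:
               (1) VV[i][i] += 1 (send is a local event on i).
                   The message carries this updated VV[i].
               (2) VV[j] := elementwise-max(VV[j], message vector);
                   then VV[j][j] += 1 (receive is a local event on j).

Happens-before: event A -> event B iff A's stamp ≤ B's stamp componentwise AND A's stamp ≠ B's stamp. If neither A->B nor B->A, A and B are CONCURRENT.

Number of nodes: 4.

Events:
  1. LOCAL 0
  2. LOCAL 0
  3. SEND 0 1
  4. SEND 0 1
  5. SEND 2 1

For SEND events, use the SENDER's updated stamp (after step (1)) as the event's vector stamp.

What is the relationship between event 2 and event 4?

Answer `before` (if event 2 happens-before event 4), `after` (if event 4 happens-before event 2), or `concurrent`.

Answer: before

Derivation:
Initial: VV[0]=[0, 0, 0, 0]
Initial: VV[1]=[0, 0, 0, 0]
Initial: VV[2]=[0, 0, 0, 0]
Initial: VV[3]=[0, 0, 0, 0]
Event 1: LOCAL 0: VV[0][0]++ -> VV[0]=[1, 0, 0, 0]
Event 2: LOCAL 0: VV[0][0]++ -> VV[0]=[2, 0, 0, 0]
Event 3: SEND 0->1: VV[0][0]++ -> VV[0]=[3, 0, 0, 0], msg_vec=[3, 0, 0, 0]; VV[1]=max(VV[1],msg_vec) then VV[1][1]++ -> VV[1]=[3, 1, 0, 0]
Event 4: SEND 0->1: VV[0][0]++ -> VV[0]=[4, 0, 0, 0], msg_vec=[4, 0, 0, 0]; VV[1]=max(VV[1],msg_vec) then VV[1][1]++ -> VV[1]=[4, 2, 0, 0]
Event 5: SEND 2->1: VV[2][2]++ -> VV[2]=[0, 0, 1, 0], msg_vec=[0, 0, 1, 0]; VV[1]=max(VV[1],msg_vec) then VV[1][1]++ -> VV[1]=[4, 3, 1, 0]
Event 2 stamp: [2, 0, 0, 0]
Event 4 stamp: [4, 0, 0, 0]
[2, 0, 0, 0] <= [4, 0, 0, 0]? True
[4, 0, 0, 0] <= [2, 0, 0, 0]? False
Relation: before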